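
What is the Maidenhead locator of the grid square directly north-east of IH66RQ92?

IH66sq03

Longitude extended square 9; +1 → 10, wraps to 0, carry into subsquare.
Longitude subsquare r = 17; +1 → 18 = s.
Latitude extended square 2; +1 → 3.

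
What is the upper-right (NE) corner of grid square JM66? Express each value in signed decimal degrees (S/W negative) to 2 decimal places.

Field J=9, M=12: +9·20° lon, +12·10° lat → SW at lon 0°, lat 30°.
Square 6, 6: +6·2° lon, +6·1° lat → SW at lon 12°, lat 36°.
Cell spans 2° lon × 1° lat. NE corner is SW corner plus one full cell.
latitude 37.00, longitude 14.00.

37.00, 14.00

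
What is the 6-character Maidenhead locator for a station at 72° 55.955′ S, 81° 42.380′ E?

NB07ub

Add 180° to longitude and 90° to latitude: 261.7063, 17.0674.
Field: lon ⌊261.7063/20⌋ = 13 → N; lat ⌊17.0674/10⌋ = 1 → B.
Square: lon ⌊1.7063/2⌋ = 0; lat ⌊7.0674/1⌋ = 7.
Subsquare: lon ⌊1.7063/0.0833333⌋ = 20 → u; lat ⌊0.0674/0.0416667⌋ = 1 → b.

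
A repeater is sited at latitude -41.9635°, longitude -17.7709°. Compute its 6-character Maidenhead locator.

IE18ca

Offset from 180°W / 90°S: lon 162.2291°, lat 48.0365°.
Field: 162.2291/20 → 8 → I, 48.0365/10 → 4 → E; chars IE.
Square: 2.2291/2 → 1, 8.0365/1 → 8; chars 18.
Subsquare: 0.2291/0.0833333 → 2 → c, 0.0365/0.0416667 → 0 → a; chars ca.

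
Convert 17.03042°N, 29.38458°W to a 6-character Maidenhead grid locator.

HK57ha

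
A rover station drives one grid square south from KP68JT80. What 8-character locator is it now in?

Latitude extended square 0; −1 → -1, wraps to 9, carry into subsquare.
Latitude subsquare t = 19; −1 → 18 = s.
The longitude characters are unchanged.

KP68js89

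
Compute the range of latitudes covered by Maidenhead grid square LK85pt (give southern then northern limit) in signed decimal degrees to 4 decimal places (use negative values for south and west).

15.7917, 15.8333

Field L=11, K=10: +11·20° lon, +10·10° lat → SW at lon 40°, lat 10°.
Square 8, 5: +8·2° lon, +5·1° lat → SW at lon 56°, lat 15°.
Subsquare p=15, t=19: +15·0.0833333° lon, +19·0.0416667° lat → SW at lon 57.25°, lat 15.7917°.
Cell spans 0.0833333° lon × 0.0416667° lat.
south 15.7917, north 15.8333.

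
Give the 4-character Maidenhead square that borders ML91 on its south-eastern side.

NL00

Longitude square 9; +1 → 10, wraps to 0, carry into field.
Longitude field M = 12; +1 → 13 = N.
Latitude square 1; −1 → 0.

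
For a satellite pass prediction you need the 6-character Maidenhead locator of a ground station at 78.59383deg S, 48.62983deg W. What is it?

GB51qj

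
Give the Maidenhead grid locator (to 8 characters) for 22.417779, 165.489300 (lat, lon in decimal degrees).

RL22rk80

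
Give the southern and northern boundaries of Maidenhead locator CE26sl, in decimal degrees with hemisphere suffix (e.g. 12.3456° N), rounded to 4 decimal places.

Field C=2, E=4: +2·20° lon, +4·10° lat → SW at lon -140°, lat -50°.
Square 2, 6: +2·2° lon, +6·1° lat → SW at lon -136°, lat -44°.
Subsquare s=18, l=11: +18·0.0833333° lon, +11·0.0416667° lat → SW at lon -134.5°, lat -43.5417°.
Cell spans 0.0833333° lon × 0.0416667° lat.
south 43.5417° S, north 43.5000° S.

43.5417° S, 43.5000° S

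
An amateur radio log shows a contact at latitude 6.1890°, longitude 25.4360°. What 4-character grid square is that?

KJ26

Offset from 180°W / 90°S: lon 205.44°, lat 96.19°.
Field (20°×10°, letters A–R): 205.44/20 → 10 → K, 96.19/10 → 9 → J; chars KJ.
Square (2°×1°, digits 0–9): 5.44/2 → 2, 6.19/1 → 6; chars 26.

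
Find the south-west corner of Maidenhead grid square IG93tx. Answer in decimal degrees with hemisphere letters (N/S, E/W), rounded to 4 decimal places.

26.0417° S, 0.4167° W

Field I=8, G=6: +8·20° lon, +6·10° lat → SW at lon -20°, lat -30°.
Square 9, 3: +9·2° lon, +3·1° lat → SW at lon -2°, lat -27°.
Subsquare t=19, x=23: +19·0.0833333° lon, +23·0.0416667° lat → SW at lon -0.416667°, lat -26.0417°.
latitude 26.0417° S, longitude 0.4167° W.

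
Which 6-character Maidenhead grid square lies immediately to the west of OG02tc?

OG02sc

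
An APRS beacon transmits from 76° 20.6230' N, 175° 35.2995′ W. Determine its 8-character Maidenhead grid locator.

AQ26ei92

Shift to the Maidenhead origin (180°W, 90°S): lon 4.41168, lat 166.34372.
Field: 4.41168/20 → 0 → A, 166.34372/10 → 16 → Q; chars AQ.
Square: 4.41168/2 → 2, 6.34372/1 → 6; chars 26.
Subsquare: 0.41168/0.0833333 → 4 → e, 0.34372/0.0416667 → 8 → i; chars ei.
Extended square: 0.07834/0.00833333 → 9, 0.01038/0.00416667 → 2; chars 92.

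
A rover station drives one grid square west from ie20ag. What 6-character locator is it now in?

IE10xg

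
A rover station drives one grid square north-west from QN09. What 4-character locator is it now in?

PO90

Longitude square 0; −1 → -1, wraps to 9, carry into field.
Longitude field Q = 16; −1 → 15 = P.
Latitude square 9; +1 → 10, wraps to 0, carry into field.
Latitude field N = 13; +1 → 14 = O.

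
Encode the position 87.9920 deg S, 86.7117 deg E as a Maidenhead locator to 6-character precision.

Add 180° to longitude and 90° to latitude: 266.7117, 2.0080.
Field: lon ⌊266.7117/20⌋ = 13 → N; lat ⌊2.0080/10⌋ = 0 → A.
Square: lon ⌊6.7117/2⌋ = 3; lat ⌊2.0080/1⌋ = 2.
Subsquare: lon ⌊0.7117/0.0833333⌋ = 8 → i; lat ⌊0.0080/0.0416667⌋ = 0 → a.

NA32ia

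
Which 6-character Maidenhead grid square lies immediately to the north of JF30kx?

JF31ka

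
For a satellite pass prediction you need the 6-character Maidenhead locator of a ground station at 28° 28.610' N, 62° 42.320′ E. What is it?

Shift to the Maidenhead origin (180°W, 90°S): lon 242.7053, lat 118.4768.
Field: 242.7053/20 → 12 → M, 118.4768/10 → 11 → L; chars ML.
Square: 2.7053/2 → 1, 8.4768/1 → 8; chars 18.
Subsquare: 0.7053/0.0833333 → 8 → i, 0.4768/0.0416667 → 11 → l; chars il.

ML18il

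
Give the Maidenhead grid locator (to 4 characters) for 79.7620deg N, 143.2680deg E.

QQ19

Offset from 180°W / 90°S: lon 323.27°, lat 169.76°.
Field: 323.27/20 → 16 → Q, 169.76/10 → 16 → Q; chars QQ.
Square: 3.27/2 → 1, 9.76/1 → 9; chars 19.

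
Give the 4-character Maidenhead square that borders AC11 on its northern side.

Latitude square 1; +1 → 2.
The longitude characters are unchanged.

AC12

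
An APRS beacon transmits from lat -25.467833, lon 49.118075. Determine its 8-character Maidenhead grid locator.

LG44nm47

Add 180° to longitude and 90° to latitude: 229.11808, 64.53217.
Field (20°×10°, letters A–R): lon ⌊229.11808/20⌋ = 11 → L; lat ⌊64.53217/10⌋ = 6 → G.
Square (2°×1°, digits 0–9): lon ⌊9.11808/2⌋ = 4; lat ⌊4.53217/1⌋ = 4.
Subsquare (5′×2.5′, letters a–x): lon ⌊1.11808/0.0833333⌋ = 13 → n; lat ⌊0.53217/0.0416667⌋ = 12 → m.
Extended square (30″×15″, digits 0–9): lon ⌊0.03474/0.00833333⌋ = 4; lat ⌊0.03217/0.00416667⌋ = 7.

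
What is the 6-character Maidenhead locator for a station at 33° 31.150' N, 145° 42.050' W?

Shift to the Maidenhead origin (180°W, 90°S): lon 34.2992, lat 123.5192.
Field (20°×10°, letters A–R): 34.2992/20 → 1 → B, 123.5192/10 → 12 → M; chars BM.
Square (2°×1°, digits 0–9): 14.2992/2 → 7, 3.5192/1 → 3; chars 73.
Subsquare (5′×2.5′, letters a–x): 0.2992/0.0833333 → 3 → d, 0.5192/0.0416667 → 12 → m; chars dm.

BM73dm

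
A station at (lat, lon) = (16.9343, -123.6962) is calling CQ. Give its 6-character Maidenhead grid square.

Add 180° to longitude and 90° to latitude: 56.3038, 106.9343.
Field: 56.3038/20 → 2 → C, 106.9343/10 → 10 → K; chars CK.
Square: 16.3038/2 → 8, 6.9343/1 → 6; chars 86.
Subsquare: 0.3038/0.0833333 → 3 → d, 0.9343/0.0416667 → 22 → w; chars dw.

CK86dw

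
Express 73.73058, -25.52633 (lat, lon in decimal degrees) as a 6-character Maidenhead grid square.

HQ73fr

Shift to the Maidenhead origin (180°W, 90°S): lon 154.4737, lat 163.7306.
Field (20°×10°, letters A–R): lon ⌊154.4737/20⌋ = 7 → H; lat ⌊163.7306/10⌋ = 16 → Q.
Square (2°×1°, digits 0–9): lon ⌊14.4737/2⌋ = 7; lat ⌊3.7306/1⌋ = 3.
Subsquare (5′×2.5′, letters a–x): lon ⌊0.4737/0.0833333⌋ = 5 → f; lat ⌊0.7306/0.0416667⌋ = 17 → r.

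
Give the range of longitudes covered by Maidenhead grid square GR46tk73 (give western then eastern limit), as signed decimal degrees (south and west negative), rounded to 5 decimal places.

Field G=6, R=17: +6·20° lon, +17·10° lat → SW at lon -60°, lat 80°.
Square 4, 6: +4·2° lon, +6·1° lat → SW at lon -52°, lat 86°.
Subsquare t=19, k=10: +19·0.0833333° lon, +10·0.0416667° lat → SW at lon -50.4167°, lat 86.4167°.
Extended square 7, 3: +7·0.00833333° lon, +3·0.00416667° lat → SW at lon -50.3583°, lat 86.4292°.
Cell spans 0.00833333° lon × 0.00416667° lat.
west -50.35833, east -50.35000.

-50.35833, -50.35000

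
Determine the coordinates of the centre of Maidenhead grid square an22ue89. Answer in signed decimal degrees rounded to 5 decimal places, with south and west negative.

42.20625, -174.26250

Field A=0, N=13: +0·20° lon, +13·10° lat → SW at lon -180°, lat 40°.
Square 2, 2: +2·2° lon, +2·1° lat → SW at lon -176°, lat 42°.
Subsquare u=20, e=4: +20·0.0833333° lon, +4·0.0416667° lat → SW at lon -174.333°, lat 42.1667°.
Extended square 8, 9: +8·0.00833333° lon, +9·0.00416667° lat → SW at lon -174.267°, lat 42.2042°.
Cell spans 0.00833333° lon × 0.00416667° lat. Centre is SW corner plus half of each.
latitude 42.20625, longitude -174.26250.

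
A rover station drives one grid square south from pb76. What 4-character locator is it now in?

PB75

Latitude square 6; −1 → 5.
The longitude characters are unchanged.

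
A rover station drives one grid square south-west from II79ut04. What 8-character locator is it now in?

Longitude extended square 0; −1 → -1, wraps to 9, carry into subsquare.
Longitude subsquare u = 20; −1 → 19 = t.
Latitude extended square 4; −1 → 3.

II79tt93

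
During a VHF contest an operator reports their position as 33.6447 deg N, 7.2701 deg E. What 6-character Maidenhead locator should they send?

Offset from 180°W / 90°S: lon 187.2701°, lat 123.6447°.
Field (20°×10°, letters A–R): lon ⌊187.2701/20⌋ = 9 → J; lat ⌊123.6447/10⌋ = 12 → M.
Square (2°×1°, digits 0–9): lon ⌊7.2701/2⌋ = 3; lat ⌊3.6447/1⌋ = 3.
Subsquare (5′×2.5′, letters a–x): lon ⌊1.2701/0.0833333⌋ = 15 → p; lat ⌊0.6447/0.0416667⌋ = 15 → p.

JM33pp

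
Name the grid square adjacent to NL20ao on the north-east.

Longitude subsquare a = 0; +1 → 1 = b.
Latitude subsquare o = 14; +1 → 15 = p.

NL20bp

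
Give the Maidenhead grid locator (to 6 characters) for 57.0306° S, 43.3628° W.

GD82hx

Offset from 180°W / 90°S: lon 136.6372°, lat 32.9694°.
Field (20°×10°, letters A–R): 136.6372/20 → 6 → G, 32.9694/10 → 3 → D; chars GD.
Square (2°×1°, digits 0–9): 16.6372/2 → 8, 2.9694/1 → 2; chars 82.
Subsquare (5′×2.5′, letters a–x): 0.6372/0.0833333 → 7 → h, 0.9694/0.0416667 → 23 → x; chars hx.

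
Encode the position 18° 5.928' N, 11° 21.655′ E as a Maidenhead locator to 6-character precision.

JK58qc

Offset from 180°W / 90°S: lon 191.3609°, lat 108.0988°.
Field: 191.3609/20 → 9 → J, 108.0988/10 → 10 → K; chars JK.
Square: 11.3609/2 → 5, 8.0988/1 → 8; chars 58.
Subsquare: 1.3609/0.0833333 → 16 → q, 0.0988/0.0416667 → 2 → c; chars qc.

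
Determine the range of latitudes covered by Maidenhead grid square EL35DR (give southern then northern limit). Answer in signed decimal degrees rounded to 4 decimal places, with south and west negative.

25.7083, 25.7500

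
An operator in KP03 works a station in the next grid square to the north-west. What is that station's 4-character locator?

Longitude square 0; −1 → -1, wraps to 9, carry into field.
Longitude field K = 10; −1 → 9 = J.
Latitude square 3; +1 → 4.

JP94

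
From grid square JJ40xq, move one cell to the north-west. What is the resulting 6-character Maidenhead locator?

Longitude subsquare x = 23; −1 → 22 = w.
Latitude subsquare q = 16; +1 → 17 = r.

JJ40wr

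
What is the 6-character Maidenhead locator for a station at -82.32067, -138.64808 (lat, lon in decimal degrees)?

Add 180° to longitude and 90° to latitude: 41.3519, 7.6793.
Field: 41.3519/20 → 2 → C, 7.6793/10 → 0 → A; chars CA.
Square: 1.3519/2 → 0, 7.6793/1 → 7; chars 07.
Subsquare: 1.3519/0.0833333 → 16 → q, 0.6793/0.0416667 → 16 → q; chars qq.

CA07qq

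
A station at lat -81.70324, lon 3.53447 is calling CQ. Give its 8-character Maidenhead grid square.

JA18sh41

Add 180° to longitude and 90° to latitude: 183.53447, 8.29676.
Field: lon ⌊183.53447/20⌋ = 9 → J; lat ⌊8.29676/10⌋ = 0 → A.
Square: lon ⌊3.53447/2⌋ = 1; lat ⌊8.29676/1⌋ = 8.
Subsquare: lon ⌊1.53447/0.0833333⌋ = 18 → s; lat ⌊0.29676/0.0416667⌋ = 7 → h.
Extended square: lon ⌊0.03447/0.00833333⌋ = 4; lat ⌊0.00509/0.00416667⌋ = 1.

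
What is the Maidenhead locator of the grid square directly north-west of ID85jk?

Longitude subsquare j = 9; −1 → 8 = i.
Latitude subsquare k = 10; +1 → 11 = l.

ID85il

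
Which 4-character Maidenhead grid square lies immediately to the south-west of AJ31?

AJ20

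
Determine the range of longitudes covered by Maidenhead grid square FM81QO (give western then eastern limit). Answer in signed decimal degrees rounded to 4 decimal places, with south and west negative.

Field F=5, M=12: +5·20° lon, +12·10° lat → SW at lon -80°, lat 30°.
Square 8, 1: +8·2° lon, +1·1° lat → SW at lon -64°, lat 31°.
Subsquare q=16, o=14: +16·0.0833333° lon, +14·0.0416667° lat → SW at lon -62.6667°, lat 31.5833°.
Cell spans 0.0833333° lon × 0.0416667° lat.
west -62.6667, east -62.5833.

-62.6667, -62.5833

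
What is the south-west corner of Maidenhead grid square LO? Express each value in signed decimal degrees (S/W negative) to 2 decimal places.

50.00, 40.00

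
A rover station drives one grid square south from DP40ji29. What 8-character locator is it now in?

DP40ji28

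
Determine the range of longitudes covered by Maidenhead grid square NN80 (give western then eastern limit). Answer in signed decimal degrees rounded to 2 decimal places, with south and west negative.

96.00, 98.00

Field N=13, N=13: +13·20° lon, +13·10° lat → SW at lon 80°, lat 40°.
Square 8, 0: +8·2° lon, +0·1° lat → SW at lon 96°, lat 40°.
Cell spans 2° lon × 1° lat.
west 96.00, east 98.00.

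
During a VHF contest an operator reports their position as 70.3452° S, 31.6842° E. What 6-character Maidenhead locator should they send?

KB59up

Add 180° to longitude and 90° to latitude: 211.6842, 19.6548.
Field: lon ⌊211.6842/20⌋ = 10 → K; lat ⌊19.6548/10⌋ = 1 → B.
Square: lon ⌊11.6842/2⌋ = 5; lat ⌊9.6548/1⌋ = 9.
Subsquare: lon ⌊1.6842/0.0833333⌋ = 20 → u; lat ⌊0.6548/0.0416667⌋ = 15 → p.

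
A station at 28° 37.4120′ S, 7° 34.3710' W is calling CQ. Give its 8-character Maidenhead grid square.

IG61fj10

Offset from 180°W / 90°S: lon 172.42715°, lat 61.37647°.
Field: lon ⌊172.42715/20⌋ = 8 → I; lat ⌊61.37647/10⌋ = 6 → G.
Square: lon ⌊12.42715/2⌋ = 6; lat ⌊1.37647/1⌋ = 1.
Subsquare: lon ⌊0.42715/0.0833333⌋ = 5 → f; lat ⌊0.37647/0.0416667⌋ = 9 → j.
Extended square: lon ⌊0.01048/0.00833333⌋ = 1; lat ⌊0.00147/0.00416667⌋ = 0.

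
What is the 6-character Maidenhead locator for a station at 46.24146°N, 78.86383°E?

MN96kf

Add 180° to longitude and 90° to latitude: 258.8638, 136.2415.
Field (20°×10°, letters A–R): 258.8638/20 → 12 → M, 136.2415/10 → 13 → N; chars MN.
Square (2°×1°, digits 0–9): 18.8638/2 → 9, 6.2415/1 → 6; chars 96.
Subsquare (5′×2.5′, letters a–x): 0.8638/0.0833333 → 10 → k, 0.2415/0.0416667 → 5 → f; chars kf.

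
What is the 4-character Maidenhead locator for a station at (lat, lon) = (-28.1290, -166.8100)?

AG61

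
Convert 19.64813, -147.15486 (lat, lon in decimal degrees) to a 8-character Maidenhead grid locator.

Offset from 180°W / 90°S: lon 32.84514°, lat 109.64813°.
Field: 32.84514/20 → 1 → B, 109.64813/10 → 10 → K; chars BK.
Square: 12.84514/2 → 6, 9.64813/1 → 9; chars 69.
Subsquare: 0.84514/0.0833333 → 10 → k, 0.64813/0.0416667 → 15 → p; chars kp.
Extended square: 0.01181/0.00833333 → 1, 0.02313/0.00416667 → 5; chars 15.

BK69kp15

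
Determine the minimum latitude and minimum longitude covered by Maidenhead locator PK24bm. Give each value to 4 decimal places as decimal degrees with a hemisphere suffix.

Field P=15, K=10: +15·20° lon, +10·10° lat → SW at lon 120°, lat 10°.
Square 2, 4: +2·2° lon, +4·1° lat → SW at lon 124°, lat 14°.
Subsquare b=1, m=12: +1·0.0833333° lon, +12·0.0416667° lat → SW at lon 124.083°, lat 14.5°.
latitude 14.5000° N, longitude 124.0833° E.

14.5000° N, 124.0833° E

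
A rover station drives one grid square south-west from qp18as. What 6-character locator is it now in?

Longitude subsquare a = 0; −1 → -1, wraps to 23 = x, carry into square.
Longitude square 1; −1 → 0.
Latitude subsquare s = 18; −1 → 17 = r.

QP08xr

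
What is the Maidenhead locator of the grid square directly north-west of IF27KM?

Longitude subsquare k = 10; −1 → 9 = j.
Latitude subsquare m = 12; +1 → 13 = n.

IF27jn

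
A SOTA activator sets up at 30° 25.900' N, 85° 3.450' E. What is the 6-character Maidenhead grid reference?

Offset from 180°W / 90°S: lon 265.0575°, lat 120.4317°.
Field: 265.0575/20 → 13 → N, 120.4317/10 → 12 → M; chars NM.
Square: 5.0575/2 → 2, 0.4317/1 → 0; chars 20.
Subsquare: 1.0575/0.0833333 → 12 → m, 0.4317/0.0416667 → 10 → k; chars mk.

NM20mk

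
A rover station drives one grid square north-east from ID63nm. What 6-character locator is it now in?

Longitude subsquare n = 13; +1 → 14 = o.
Latitude subsquare m = 12; +1 → 13 = n.

ID63on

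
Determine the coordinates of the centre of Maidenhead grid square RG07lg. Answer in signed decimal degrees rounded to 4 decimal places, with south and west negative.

-22.7292, 160.9583

Field R=17, G=6: +17·20° lon, +6·10° lat → SW at lon 160°, lat -30°.
Square 0, 7: +0·2° lon, +7·1° lat → SW at lon 160°, lat -23°.
Subsquare l=11, g=6: +11·0.0833333° lon, +6·0.0416667° lat → SW at lon 160.917°, lat -22.75°.
Cell spans 0.0833333° lon × 0.0416667° lat. Centre is SW corner plus half of each.
latitude -22.7292, longitude 160.9583.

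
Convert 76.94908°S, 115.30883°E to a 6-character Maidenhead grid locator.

OB73pb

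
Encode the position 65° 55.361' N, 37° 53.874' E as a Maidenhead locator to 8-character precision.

KP85ww71

Shift to the Maidenhead origin (180°W, 90°S): lon 217.89790, lat 155.92268.
Field: 217.89790/20 → 10 → K, 155.92268/10 → 15 → P; chars KP.
Square: 17.89790/2 → 8, 5.92268/1 → 5; chars 85.
Subsquare: 1.89790/0.0833333 → 22 → w, 0.92268/0.0416667 → 22 → w; chars ww.
Extended square: 0.06457/0.00833333 → 7, 0.00602/0.00416667 → 1; chars 71.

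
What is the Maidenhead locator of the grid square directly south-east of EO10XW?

EO20av

Longitude subsquare x = 23; +1 → 24, wraps to 0 = a, carry into square.
Longitude square 1; +1 → 2.
Latitude subsquare w = 22; −1 → 21 = v.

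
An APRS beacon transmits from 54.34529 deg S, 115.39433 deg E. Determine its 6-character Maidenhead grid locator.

OD75qp

Add 180° to longitude and 90° to latitude: 295.3943, 35.6547.
Field (20°×10°, letters A–R): lon ⌊295.3943/20⌋ = 14 → O; lat ⌊35.6547/10⌋ = 3 → D.
Square (2°×1°, digits 0–9): lon ⌊15.3943/2⌋ = 7; lat ⌊5.6547/1⌋ = 5.
Subsquare (5′×2.5′, letters a–x): lon ⌊1.3943/0.0833333⌋ = 16 → q; lat ⌊0.6547/0.0416667⌋ = 15 → p.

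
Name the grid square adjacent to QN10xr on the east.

Longitude subsquare x = 23; +1 → 24, wraps to 0 = a, carry into square.
Longitude square 1; +1 → 2.
The latitude characters are unchanged.

QN20ar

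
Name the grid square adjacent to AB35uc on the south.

AB35ub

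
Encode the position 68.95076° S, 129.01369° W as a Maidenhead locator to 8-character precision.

CC51lb81

Shift to the Maidenhead origin (180°W, 90°S): lon 50.98631, lat 21.04924.
Field: lon ⌊50.98631/20⌋ = 2 → C; lat ⌊21.04924/10⌋ = 2 → C.
Square: lon ⌊10.98631/2⌋ = 5; lat ⌊1.04924/1⌋ = 1.
Subsquare: lon ⌊0.98631/0.0833333⌋ = 11 → l; lat ⌊0.04924/0.0416667⌋ = 1 → b.
Extended square: lon ⌊0.06964/0.00833333⌋ = 8; lat ⌊0.00757/0.00416667⌋ = 1.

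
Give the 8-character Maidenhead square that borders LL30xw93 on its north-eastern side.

Longitude extended square 9; +1 → 10, wraps to 0, carry into subsquare.
Longitude subsquare x = 23; +1 → 24, wraps to 0 = a, carry into square.
Longitude square 3; +1 → 4.
Latitude extended square 3; +1 → 4.

LL40aw04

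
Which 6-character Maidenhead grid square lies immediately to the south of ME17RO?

ME17rn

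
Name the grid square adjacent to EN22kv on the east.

EN22lv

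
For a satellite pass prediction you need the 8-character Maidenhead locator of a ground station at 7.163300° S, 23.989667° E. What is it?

KI12xu80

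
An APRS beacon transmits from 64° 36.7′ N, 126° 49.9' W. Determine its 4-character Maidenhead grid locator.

Offset from 180°W / 90°S: lon 53.17°, lat 154.61°.
Field (20°×10°, letters A–R): 53.17/20 → 2 → C, 154.61/10 → 15 → P; chars CP.
Square (2°×1°, digits 0–9): 13.17/2 → 6, 4.61/1 → 4; chars 64.

CP64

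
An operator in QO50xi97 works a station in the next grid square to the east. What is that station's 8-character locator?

Longitude extended square 9; +1 → 10, wraps to 0, carry into subsquare.
Longitude subsquare x = 23; +1 → 24, wraps to 0 = a, carry into square.
Longitude square 5; +1 → 6.
The latitude characters are unchanged.

QO60ai07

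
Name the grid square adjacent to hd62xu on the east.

HD72au

Longitude subsquare x = 23; +1 → 24, wraps to 0 = a, carry into square.
Longitude square 6; +1 → 7.
The latitude characters are unchanged.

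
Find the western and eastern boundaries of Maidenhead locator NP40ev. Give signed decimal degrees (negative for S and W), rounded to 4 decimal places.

Field N=13, P=15: +13·20° lon, +15·10° lat → SW at lon 80°, lat 60°.
Square 4, 0: +4·2° lon, +0·1° lat → SW at lon 88°, lat 60°.
Subsquare e=4, v=21: +4·0.0833333° lon, +21·0.0416667° lat → SW at lon 88.3333°, lat 60.875°.
Cell spans 0.0833333° lon × 0.0416667° lat.
west 88.3333, east 88.4167.

88.3333, 88.4167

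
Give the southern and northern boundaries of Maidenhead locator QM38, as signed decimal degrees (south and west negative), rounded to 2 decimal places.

38.00, 39.00

Field Q=16, M=12: +16·20° lon, +12·10° lat → SW at lon 140°, lat 30°.
Square 3, 8: +3·2° lon, +8·1° lat → SW at lon 146°, lat 38°.
Cell spans 2° lon × 1° lat.
south 38.00, north 39.00.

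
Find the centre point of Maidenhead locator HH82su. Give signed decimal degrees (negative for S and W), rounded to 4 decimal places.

-17.1458, -22.4583

Field H=7, H=7: +7·20° lon, +7·10° lat → SW at lon -40°, lat -20°.
Square 8, 2: +8·2° lon, +2·1° lat → SW at lon -24°, lat -18°.
Subsquare s=18, u=20: +18·0.0833333° lon, +20·0.0416667° lat → SW at lon -22.5°, lat -17.1667°.
Cell spans 0.0833333° lon × 0.0416667° lat. Centre is SW corner plus half of each.
latitude -17.1458, longitude -22.4583.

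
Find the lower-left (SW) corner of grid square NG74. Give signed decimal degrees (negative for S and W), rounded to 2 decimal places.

-26.00, 94.00

Field N=13, G=6: +13·20° lon, +6·10° lat → SW at lon 80°, lat -30°.
Square 7, 4: +7·2° lon, +4·1° lat → SW at lon 94°, lat -26°.
latitude -26.00, longitude 94.00.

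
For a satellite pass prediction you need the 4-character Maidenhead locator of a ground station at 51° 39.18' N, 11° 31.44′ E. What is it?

Shift to the Maidenhead origin (180°W, 90°S): lon 191.52, lat 141.65.
Field: lon ⌊191.52/20⌋ = 9 → J; lat ⌊141.65/10⌋ = 14 → O.
Square: lon ⌊11.52/2⌋ = 5; lat ⌊1.65/1⌋ = 1.

JO51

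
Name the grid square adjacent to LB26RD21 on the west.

LB26rd11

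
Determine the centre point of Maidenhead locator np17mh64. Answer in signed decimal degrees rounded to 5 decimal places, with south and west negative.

67.31042, 83.05417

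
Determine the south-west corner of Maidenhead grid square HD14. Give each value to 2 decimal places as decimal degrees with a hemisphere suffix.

56.00° S, 38.00° W

Field H=7, D=3: +7·20° lon, +3·10° lat → SW at lon -40°, lat -60°.
Square 1, 4: +1·2° lon, +4·1° lat → SW at lon -38°, lat -56°.
latitude 56.00° S, longitude 38.00° W.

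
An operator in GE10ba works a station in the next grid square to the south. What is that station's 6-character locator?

GD19bx

Latitude subsquare a = 0; −1 → -1, wraps to 23 = x, carry into square.
Latitude square 0; −1 → -1, wraps to 9, carry into field.
Latitude field E = 4; −1 → 3 = D.
The longitude characters are unchanged.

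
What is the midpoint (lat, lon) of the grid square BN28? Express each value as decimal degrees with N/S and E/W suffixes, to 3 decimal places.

48.500° N, 155.000° W

Field B=1, N=13: +1·20° lon, +13·10° lat → SW at lon -160°, lat 40°.
Square 2, 8: +2·2° lon, +8·1° lat → SW at lon -156°, lat 48°.
Cell spans 2° lon × 1° lat. Centre is SW corner plus half of each.
latitude 48.500° N, longitude 155.000° W.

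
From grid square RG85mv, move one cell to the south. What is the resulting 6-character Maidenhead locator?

RG85mu

Latitude subsquare v = 21; −1 → 20 = u.
The longitude characters are unchanged.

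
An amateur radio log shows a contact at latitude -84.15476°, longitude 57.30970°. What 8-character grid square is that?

LA85pu72

Offset from 180°W / 90°S: lon 237.30970°, lat 5.84524°.
Field: lon ⌊237.30970/20⌋ = 11 → L; lat ⌊5.84524/10⌋ = 0 → A.
Square: lon ⌊17.30970/2⌋ = 8; lat ⌊5.84524/1⌋ = 5.
Subsquare: lon ⌊1.30970/0.0833333⌋ = 15 → p; lat ⌊0.84524/0.0416667⌋ = 20 → u.
Extended square: lon ⌊0.05970/0.00833333⌋ = 7; lat ⌊0.01191/0.00416667⌋ = 2.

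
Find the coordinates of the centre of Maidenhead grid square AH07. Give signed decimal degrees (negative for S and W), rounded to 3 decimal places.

-12.500, -179.000

Field A=0, H=7: +0·20° lon, +7·10° lat → SW at lon -180°, lat -20°.
Square 0, 7: +0·2° lon, +7·1° lat → SW at lon -180°, lat -13°.
Cell spans 2° lon × 1° lat. Centre is SW corner plus half of each.
latitude -12.500, longitude -179.000.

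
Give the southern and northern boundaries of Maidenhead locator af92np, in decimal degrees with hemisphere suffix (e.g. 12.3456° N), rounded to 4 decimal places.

37.3750° S, 37.3333° S

Field A=0, F=5: +0·20° lon, +5·10° lat → SW at lon -180°, lat -40°.
Square 9, 2: +9·2° lon, +2·1° lat → SW at lon -162°, lat -38°.
Subsquare n=13, p=15: +13·0.0833333° lon, +15·0.0416667° lat → SW at lon -160.917°, lat -37.375°.
Cell spans 0.0833333° lon × 0.0416667° lat.
south 37.3750° S, north 37.3333° S.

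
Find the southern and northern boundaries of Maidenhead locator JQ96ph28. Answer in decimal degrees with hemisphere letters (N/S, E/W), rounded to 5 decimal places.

76.32500° N, 76.32917° N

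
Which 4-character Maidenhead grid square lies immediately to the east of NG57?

Longitude square 5; +1 → 6.
The latitude characters are unchanged.

NG67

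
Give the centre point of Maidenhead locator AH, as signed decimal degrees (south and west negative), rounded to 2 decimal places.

-15.00, -170.00

Field A=0, H=7: +0·20° lon, +7·10° lat → SW at lon -180°, lat -20°.
Cell spans 20° lon × 10° lat. Centre is SW corner plus half of each.
latitude -15.00, longitude -170.00.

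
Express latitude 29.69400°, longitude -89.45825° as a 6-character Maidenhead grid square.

EL59gq

Offset from 180°W / 90°S: lon 90.5417°, lat 119.6940°.
Field: lon ⌊90.5417/20⌋ = 4 → E; lat ⌊119.6940/10⌋ = 11 → L.
Square: lon ⌊10.5417/2⌋ = 5; lat ⌊9.6940/1⌋ = 9.
Subsquare: lon ⌊0.5417/0.0833333⌋ = 6 → g; lat ⌊0.6940/0.0416667⌋ = 16 → q.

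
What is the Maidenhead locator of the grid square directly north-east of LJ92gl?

Longitude subsquare g = 6; +1 → 7 = h.
Latitude subsquare l = 11; +1 → 12 = m.

LJ92hm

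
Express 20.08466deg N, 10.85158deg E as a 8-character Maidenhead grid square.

JL50kc20

Add 180° to longitude and 90° to latitude: 190.85158, 110.08466.
Field (20°×10°, letters A–R): 190.85158/20 → 9 → J, 110.08466/10 → 11 → L; chars JL.
Square (2°×1°, digits 0–9): 10.85158/2 → 5, 0.08466/1 → 0; chars 50.
Subsquare (5′×2.5′, letters a–x): 0.85158/0.0833333 → 10 → k, 0.08466/0.0416667 → 2 → c; chars kc.
Extended square (30″×15″, digits 0–9): 0.01825/0.00833333 → 2, 0.00133/0.00416667 → 0; chars 20.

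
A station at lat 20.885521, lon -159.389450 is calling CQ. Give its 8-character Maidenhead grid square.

Shift to the Maidenhead origin (180°W, 90°S): lon 20.61055, lat 110.88552.
Field (20°×10°, letters A–R): 20.61055/20 → 1 → B, 110.88552/10 → 11 → L; chars BL.
Square (2°×1°, digits 0–9): 0.61055/2 → 0, 0.88552/1 → 0; chars 00.
Subsquare (5′×2.5′, letters a–x): 0.61055/0.0833333 → 7 → h, 0.88552/0.0416667 → 21 → v; chars hv.
Extended square (30″×15″, digits 0–9): 0.02722/0.00833333 → 3, 0.01052/0.00416667 → 2; chars 32.

BL00hv32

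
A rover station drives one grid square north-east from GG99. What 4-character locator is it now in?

Longitude square 9; +1 → 10, wraps to 0, carry into field.
Longitude field G = 6; +1 → 7 = H.
Latitude square 9; +1 → 10, wraps to 0, carry into field.
Latitude field G = 6; +1 → 7 = H.

HH00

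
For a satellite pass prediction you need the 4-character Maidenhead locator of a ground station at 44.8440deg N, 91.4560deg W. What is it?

EN44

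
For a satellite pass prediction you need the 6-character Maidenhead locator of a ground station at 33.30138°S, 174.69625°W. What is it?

AF26pq

Offset from 180°W / 90°S: lon 5.3038°, lat 56.6986°.
Field (20°×10°, letters A–R): lon ⌊5.3038/20⌋ = 0 → A; lat ⌊56.6986/10⌋ = 5 → F.
Square (2°×1°, digits 0–9): lon ⌊5.3038/2⌋ = 2; lat ⌊6.6986/1⌋ = 6.
Subsquare (5′×2.5′, letters a–x): lon ⌊1.3038/0.0833333⌋ = 15 → p; lat ⌊0.6986/0.0416667⌋ = 16 → q.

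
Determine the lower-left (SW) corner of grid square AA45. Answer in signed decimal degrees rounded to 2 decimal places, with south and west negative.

Field A=0, A=0: +0·20° lon, +0·10° lat → SW at lon -180°, lat -90°.
Square 4, 5: +4·2° lon, +5·1° lat → SW at lon -172°, lat -85°.
latitude -85.00, longitude -172.00.

-85.00, -172.00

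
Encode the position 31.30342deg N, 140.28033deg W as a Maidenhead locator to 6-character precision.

BM91uh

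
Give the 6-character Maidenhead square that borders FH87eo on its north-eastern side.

Longitude subsquare e = 4; +1 → 5 = f.
Latitude subsquare o = 14; +1 → 15 = p.

FH87fp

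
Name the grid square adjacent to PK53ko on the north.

Latitude subsquare o = 14; +1 → 15 = p.
The longitude characters are unchanged.

PK53kp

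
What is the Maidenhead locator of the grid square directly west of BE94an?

Longitude subsquare a = 0; −1 → -1, wraps to 23 = x, carry into square.
Longitude square 9; −1 → 8.
The latitude characters are unchanged.

BE84xn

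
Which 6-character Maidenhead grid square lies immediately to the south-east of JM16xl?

Longitude subsquare x = 23; +1 → 24, wraps to 0 = a, carry into square.
Longitude square 1; +1 → 2.
Latitude subsquare l = 11; −1 → 10 = k.

JM26ak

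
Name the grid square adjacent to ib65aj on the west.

IB55xj

Longitude subsquare a = 0; −1 → -1, wraps to 23 = x, carry into square.
Longitude square 6; −1 → 5.
The latitude characters are unchanged.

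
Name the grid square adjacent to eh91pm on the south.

Latitude subsquare m = 12; −1 → 11 = l.
The longitude characters are unchanged.

EH91pl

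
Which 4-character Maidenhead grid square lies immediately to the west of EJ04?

Longitude square 0; −1 → -1, wraps to 9, carry into field.
Longitude field E = 4; −1 → 3 = D.
The latitude characters are unchanged.

DJ94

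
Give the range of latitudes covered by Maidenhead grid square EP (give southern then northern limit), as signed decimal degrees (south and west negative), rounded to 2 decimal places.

60.00, 70.00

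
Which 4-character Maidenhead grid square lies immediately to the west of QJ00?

Longitude square 0; −1 → -1, wraps to 9, carry into field.
Longitude field Q = 16; −1 → 15 = P.
The latitude characters are unchanged.

PJ90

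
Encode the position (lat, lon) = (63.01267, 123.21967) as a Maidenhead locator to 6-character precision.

PP13oa

Offset from 180°W / 90°S: lon 303.2197°, lat 153.0127°.
Field: 303.2197/20 → 15 → P, 153.0127/10 → 15 → P; chars PP.
Square: 3.2197/2 → 1, 3.0127/1 → 3; chars 13.
Subsquare: 1.2197/0.0833333 → 14 → o, 0.0127/0.0416667 → 0 → a; chars oa.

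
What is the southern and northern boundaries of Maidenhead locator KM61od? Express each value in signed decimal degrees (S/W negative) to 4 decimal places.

Field K=10, M=12: +10·20° lon, +12·10° lat → SW at lon 20°, lat 30°.
Square 6, 1: +6·2° lon, +1·1° lat → SW at lon 32°, lat 31°.
Subsquare o=14, d=3: +14·0.0833333° lon, +3·0.0416667° lat → SW at lon 33.1667°, lat 31.125°.
Cell spans 0.0833333° lon × 0.0416667° lat.
south 31.1250, north 31.1667.

31.1250, 31.1667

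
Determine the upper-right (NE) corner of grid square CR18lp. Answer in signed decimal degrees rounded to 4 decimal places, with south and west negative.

Field C=2, R=17: +2·20° lon, +17·10° lat → SW at lon -140°, lat 80°.
Square 1, 8: +1·2° lon, +8·1° lat → SW at lon -138°, lat 88°.
Subsquare l=11, p=15: +11·0.0833333° lon, +15·0.0416667° lat → SW at lon -137.083°, lat 88.625°.
Cell spans 0.0833333° lon × 0.0416667° lat. NE corner is SW corner plus one full cell.
latitude 88.6667, longitude -137.0000.

88.6667, -137.0000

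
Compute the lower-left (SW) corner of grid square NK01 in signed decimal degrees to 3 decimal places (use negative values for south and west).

11.000, 80.000

Field N=13, K=10: +13·20° lon, +10·10° lat → SW at lon 80°, lat 10°.
Square 0, 1: +0·2° lon, +1·1° lat → SW at lon 80°, lat 11°.
latitude 11.000, longitude 80.000.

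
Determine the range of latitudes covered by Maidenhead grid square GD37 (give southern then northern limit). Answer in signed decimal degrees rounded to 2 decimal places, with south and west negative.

-53.00, -52.00

Field G=6, D=3: +6·20° lon, +3·10° lat → SW at lon -60°, lat -60°.
Square 3, 7: +3·2° lon, +7·1° lat → SW at lon -54°, lat -53°.
Cell spans 2° lon × 1° lat.
south -53.00, north -52.00.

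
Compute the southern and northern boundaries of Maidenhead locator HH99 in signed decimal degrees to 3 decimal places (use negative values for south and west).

-11.000, -10.000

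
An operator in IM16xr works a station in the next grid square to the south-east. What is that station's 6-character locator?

Longitude subsquare x = 23; +1 → 24, wraps to 0 = a, carry into square.
Longitude square 1; +1 → 2.
Latitude subsquare r = 17; −1 → 16 = q.

IM26aq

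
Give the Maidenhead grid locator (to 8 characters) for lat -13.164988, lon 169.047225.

RH46mu50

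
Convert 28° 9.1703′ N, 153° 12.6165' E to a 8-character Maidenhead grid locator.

QL68od56

Add 180° to longitude and 90° to latitude: 333.21028, 118.15284.
Field: lon ⌊333.21028/20⌋ = 16 → Q; lat ⌊118.15284/10⌋ = 11 → L.
Square: lon ⌊13.21028/2⌋ = 6; lat ⌊8.15284/1⌋ = 8.
Subsquare: lon ⌊1.21028/0.0833333⌋ = 14 → o; lat ⌊0.15284/0.0416667⌋ = 3 → d.
Extended square: lon ⌊0.04361/0.00833333⌋ = 5; lat ⌊0.02784/0.00416667⌋ = 6.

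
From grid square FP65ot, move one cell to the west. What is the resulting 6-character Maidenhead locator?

Longitude subsquare o = 14; −1 → 13 = n.
The latitude characters are unchanged.

FP65nt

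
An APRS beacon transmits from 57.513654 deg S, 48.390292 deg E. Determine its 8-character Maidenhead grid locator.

LD42el66

Offset from 180°W / 90°S: lon 228.39029°, lat 32.48635°.
Field: 228.39029/20 → 11 → L, 32.48635/10 → 3 → D; chars LD.
Square: 8.39029/2 → 4, 2.48635/1 → 2; chars 42.
Subsquare: 0.39029/0.0833333 → 4 → e, 0.48635/0.0416667 → 11 → l; chars el.
Extended square: 0.05696/0.00833333 → 6, 0.02801/0.00416667 → 6; chars 66.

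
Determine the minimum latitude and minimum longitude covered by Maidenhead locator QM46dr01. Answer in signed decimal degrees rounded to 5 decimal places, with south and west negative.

36.71250, 148.25000

Field Q=16, M=12: +16·20° lon, +12·10° lat → SW at lon 140°, lat 30°.
Square 4, 6: +4·2° lon, +6·1° lat → SW at lon 148°, lat 36°.
Subsquare d=3, r=17: +3·0.0833333° lon, +17·0.0416667° lat → SW at lon 148.25°, lat 36.7083°.
Extended square 0, 1: +0·0.00833333° lon, +1·0.00416667° lat → SW at lon 148.25°, lat 36.7125°.
latitude 36.71250, longitude 148.25000.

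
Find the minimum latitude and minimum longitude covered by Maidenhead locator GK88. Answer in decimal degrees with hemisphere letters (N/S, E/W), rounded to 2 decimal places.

Field G=6, K=10: +6·20° lon, +10·10° lat → SW at lon -60°, lat 10°.
Square 8, 8: +8·2° lon, +8·1° lat → SW at lon -44°, lat 18°.
latitude 18.00° N, longitude 44.00° W.

18.00° N, 44.00° W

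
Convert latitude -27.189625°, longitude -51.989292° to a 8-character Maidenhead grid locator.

GG42at14

Add 180° to longitude and 90° to latitude: 128.01071, 62.81038.
Field: lon ⌊128.01071/20⌋ = 6 → G; lat ⌊62.81038/10⌋ = 6 → G.
Square: lon ⌊8.01071/2⌋ = 4; lat ⌊2.81038/1⌋ = 2.
Subsquare: lon ⌊0.01071/0.0833333⌋ = 0 → a; lat ⌊0.81038/0.0416667⌋ = 19 → t.
Extended square: lon ⌊0.01071/0.00833333⌋ = 1; lat ⌊0.01871/0.00416667⌋ = 4.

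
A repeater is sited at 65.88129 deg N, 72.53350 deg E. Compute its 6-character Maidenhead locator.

MP65gv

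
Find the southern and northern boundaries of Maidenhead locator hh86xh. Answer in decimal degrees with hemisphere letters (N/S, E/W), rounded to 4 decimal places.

13.7083° S, 13.6667° S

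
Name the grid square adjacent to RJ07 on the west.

Longitude square 0; −1 → -1, wraps to 9, carry into field.
Longitude field R = 17; −1 → 16 = Q.
The latitude characters are unchanged.

QJ97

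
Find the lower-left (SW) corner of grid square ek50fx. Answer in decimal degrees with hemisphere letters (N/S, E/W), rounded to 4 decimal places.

10.9583° N, 89.5833° W

Field E=4, K=10: +4·20° lon, +10·10° lat → SW at lon -100°, lat 10°.
Square 5, 0: +5·2° lon, +0·1° lat → SW at lon -90°, lat 10°.
Subsquare f=5, x=23: +5·0.0833333° lon, +23·0.0416667° lat → SW at lon -89.5833°, lat 10.9583°.
latitude 10.9583° N, longitude 89.5833° W.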